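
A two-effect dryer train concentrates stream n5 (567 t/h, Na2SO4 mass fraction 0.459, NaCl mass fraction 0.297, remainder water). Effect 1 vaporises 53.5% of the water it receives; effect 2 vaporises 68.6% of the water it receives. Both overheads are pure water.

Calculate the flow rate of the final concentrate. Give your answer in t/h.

water in feed = 567×0.244 = 138.35 t/h.
After stage 1: water left = (1−0.535)×138.35 = 64.332; stream total = 492.98 t/h.
After stage 2: water left = (1−0.686)×64.332 = 20.2; final concentrate = 448.85 t/h.

448.9 t/h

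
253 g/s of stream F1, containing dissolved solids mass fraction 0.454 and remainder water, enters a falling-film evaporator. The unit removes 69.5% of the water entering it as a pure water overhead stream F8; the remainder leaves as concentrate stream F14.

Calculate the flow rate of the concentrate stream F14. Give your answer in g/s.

water entering = 253×0.546 = 138.14 g/s; overhead removed = 0.695×138.14 = 96.006 g/s.
Concentrate = 253 − 96.006 = 156.99 g/s.

157 g/s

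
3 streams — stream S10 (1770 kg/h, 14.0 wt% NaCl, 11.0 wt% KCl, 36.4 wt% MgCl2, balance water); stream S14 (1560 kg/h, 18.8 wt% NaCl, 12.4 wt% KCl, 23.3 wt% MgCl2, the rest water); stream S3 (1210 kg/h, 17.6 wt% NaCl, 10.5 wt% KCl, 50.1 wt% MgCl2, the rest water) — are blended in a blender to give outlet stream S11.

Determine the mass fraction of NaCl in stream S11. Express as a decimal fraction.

0.166

Total flow out = 1770 + 1560 + 1210 = 4540 kg/h.
NaCl in = 1770×0.140 + 1560×0.188 + 1210×0.176 = 754.04 kg/h.
NaCl mass fraction in S11 = 754.04/4540 = 0.166.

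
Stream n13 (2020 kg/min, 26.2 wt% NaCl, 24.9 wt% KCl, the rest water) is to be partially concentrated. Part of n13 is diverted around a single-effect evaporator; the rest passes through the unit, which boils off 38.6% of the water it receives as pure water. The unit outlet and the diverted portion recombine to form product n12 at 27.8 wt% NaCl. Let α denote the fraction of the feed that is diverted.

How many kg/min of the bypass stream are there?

All 2020×0.262 = 529.24 kg/min of NaCl reaches n12, so n12 = 529.24/0.278 = 1903.7 kg/min and vapour = 116.26 kg/min.
The evaporator receives (1−α)·2020 of feed at 0.489 water and removes 0.386 of that water:
0.386×0.489×(1−α)×2020 = 116.26
(1−α) = 116.26/381.28 = 0.3049;  α = 0.6951.
Bypass flow = 0.6951×2020 = 1404.1 kg/min.

1404 kg/min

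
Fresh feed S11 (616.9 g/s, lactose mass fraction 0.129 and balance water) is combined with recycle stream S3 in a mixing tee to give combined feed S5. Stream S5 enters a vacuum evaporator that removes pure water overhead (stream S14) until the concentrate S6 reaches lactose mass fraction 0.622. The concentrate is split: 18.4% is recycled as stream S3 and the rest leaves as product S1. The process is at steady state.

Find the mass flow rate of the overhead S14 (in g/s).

Overall lactose balance (none leaves overhead): lactose in fresh feed = lactose in product, i.e. 616.9×0.129 = (1−0.184)·S6·0.622.
S6 = 79.58/(0.622×0.816) = 156.79 g/s.
Recycle S3 = 0.184×156.79 = 28.85 g/s.
Combined feed S5 = 616.9 + 28.85 = 645.75 g/s.
Overhead S14 = S5 − S6 = 645.75 − 156.79 = 488.96 g/s.

489 g/s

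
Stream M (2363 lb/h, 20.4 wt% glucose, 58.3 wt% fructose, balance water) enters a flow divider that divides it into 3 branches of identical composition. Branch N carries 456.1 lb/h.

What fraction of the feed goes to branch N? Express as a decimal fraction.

Fraction to N = 456.1/2363 = 0.1930.

0.193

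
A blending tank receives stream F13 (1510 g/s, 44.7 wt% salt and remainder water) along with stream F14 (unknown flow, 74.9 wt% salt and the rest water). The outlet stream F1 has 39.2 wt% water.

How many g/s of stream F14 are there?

Let F14 be the unknown flow. Total out = 1510 + F14.
water balance: 835.03 + 0.251·F14 = 0.392·(1510 + F14)
(0.251 − 0.392)·F14 = 0.392×1510 − 835.03 = -243.11
F14 = -243.11 / -0.141 = 1724.2 g/s

1724 g/s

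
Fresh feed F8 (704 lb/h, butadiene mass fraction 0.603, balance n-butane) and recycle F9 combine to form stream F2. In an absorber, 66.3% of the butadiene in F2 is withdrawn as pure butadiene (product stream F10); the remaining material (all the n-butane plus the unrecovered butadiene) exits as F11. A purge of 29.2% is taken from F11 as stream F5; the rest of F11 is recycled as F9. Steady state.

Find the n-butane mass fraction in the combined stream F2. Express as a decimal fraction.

0.632

n-butane enters only via F8 and leaves only via the purge: 704×0.397 = 0.292×(n-butane in F11), and the absorber passes all n-butane, so n-butane in F2 = n-butane in F11 = 957.15 lb/h.
butadiene in F2: m_A = 704×0.603 + (1−0.292)·(1−0.663)·m_A, so m_A = 424.51/0.7614 = 557.54 lb/h.
F2 = 557.54 + 957.15 = 1514.7 lb/h.
n-butane fraction in F2 = 957.15/1514.7 = 0.632.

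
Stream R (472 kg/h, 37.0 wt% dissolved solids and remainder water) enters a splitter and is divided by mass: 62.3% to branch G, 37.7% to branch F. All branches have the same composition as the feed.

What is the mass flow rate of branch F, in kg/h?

177.9 kg/h

Branch F flow = 0.377×472 = 177.94 kg/h.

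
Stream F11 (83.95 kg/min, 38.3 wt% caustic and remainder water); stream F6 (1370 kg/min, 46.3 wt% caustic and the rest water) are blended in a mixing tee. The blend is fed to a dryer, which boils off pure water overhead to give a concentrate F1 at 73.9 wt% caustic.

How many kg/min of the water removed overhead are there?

caustic entering = 83.95×0.383 + 1370×0.463 = 666.46 kg/min.
All caustic reports to F1, so F1 = 666.46/0.739 = 901.84 kg/min.
Total feed = 1454 kg/min; overhead = 1454 − 901.84 = 552.11 kg/min.

552.1 kg/min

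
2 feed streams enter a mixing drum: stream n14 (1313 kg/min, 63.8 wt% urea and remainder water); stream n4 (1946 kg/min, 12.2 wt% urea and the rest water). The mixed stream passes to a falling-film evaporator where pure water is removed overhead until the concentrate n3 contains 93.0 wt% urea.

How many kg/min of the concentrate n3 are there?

urea entering = 1313×0.638 + 1946×0.122 = 1075.1 kg/min.
All urea reports to n3, so n3 = 1075.1/0.930 = 1156 kg/min.

1156 kg/min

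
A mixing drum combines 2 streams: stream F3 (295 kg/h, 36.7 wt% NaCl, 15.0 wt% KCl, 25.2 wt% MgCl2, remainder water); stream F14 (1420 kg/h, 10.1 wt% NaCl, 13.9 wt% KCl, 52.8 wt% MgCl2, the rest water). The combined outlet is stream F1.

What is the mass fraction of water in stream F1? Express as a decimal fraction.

0.232

Total flow out = 295 + 1420 = 1715 kg/h.
water in = 295×0.231 + 1420×0.232 = 397.59 kg/h.
water mass fraction in F1 = 397.59/1715 = 0.232.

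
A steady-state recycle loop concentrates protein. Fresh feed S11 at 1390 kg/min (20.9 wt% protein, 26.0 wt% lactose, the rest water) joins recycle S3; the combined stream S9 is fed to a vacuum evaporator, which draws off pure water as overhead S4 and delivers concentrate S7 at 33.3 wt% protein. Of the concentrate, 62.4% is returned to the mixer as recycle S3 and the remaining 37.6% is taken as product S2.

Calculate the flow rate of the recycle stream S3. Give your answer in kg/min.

Overall protein balance (none leaves overhead): protein in fresh feed = protein in product, i.e. 1390×0.209 = (1−0.624)·S7·0.333.
S7 = 290.51/(0.333×0.376) = 2320.2 kg/min.
Recycle S3 = 0.624×2320.2 = 1447.8 kg/min.

1448 kg/min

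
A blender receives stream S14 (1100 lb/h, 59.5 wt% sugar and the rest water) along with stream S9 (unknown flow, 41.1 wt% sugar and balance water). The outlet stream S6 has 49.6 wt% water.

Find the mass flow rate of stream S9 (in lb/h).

1076 lb/h

Let S9 be the unknown flow. Total out = 1100 + S9.
water balance: 445.5 + 0.589·S9 = 0.496·(1100 + S9)
(0.589 − 0.496)·S9 = 0.496×1100 − 445.5 = 100.1
S9 = 100.1 / 0.093 = 1076.3 lb/h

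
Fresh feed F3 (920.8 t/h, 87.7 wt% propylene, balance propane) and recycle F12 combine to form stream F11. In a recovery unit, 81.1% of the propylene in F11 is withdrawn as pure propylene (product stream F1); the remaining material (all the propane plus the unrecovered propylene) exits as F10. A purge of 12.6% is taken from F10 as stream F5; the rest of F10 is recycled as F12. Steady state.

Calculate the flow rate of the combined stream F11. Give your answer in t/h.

propane enters only via F3 and leaves only via the purge: 920.8×0.123 = 0.126×(propane in F10), and the recovery unit passes all propane, so propane in F11 = propane in F10 = 898.88 t/h.
propylene in F11: m_A = 920.8×0.877 + (1−0.126)·(1−0.811)·m_A, so m_A = 807.54/0.8348 = 967.33 t/h.
F11 = 967.33 + 898.88 = 1866.2 t/h.

1866 t/h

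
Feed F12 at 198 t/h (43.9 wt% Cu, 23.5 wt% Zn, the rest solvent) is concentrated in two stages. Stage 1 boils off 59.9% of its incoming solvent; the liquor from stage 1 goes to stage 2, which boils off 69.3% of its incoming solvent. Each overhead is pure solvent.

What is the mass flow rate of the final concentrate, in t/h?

141.4 t/h

solvent in feed = 198×0.326 = 64.548 t/h.
After stage 1: solvent left = (1−0.599)×64.548 = 25.884; stream total = 159.34 t/h.
After stage 2: solvent left = (1−0.693)×25.884 = 7.9463; final concentrate = 141.4 t/h.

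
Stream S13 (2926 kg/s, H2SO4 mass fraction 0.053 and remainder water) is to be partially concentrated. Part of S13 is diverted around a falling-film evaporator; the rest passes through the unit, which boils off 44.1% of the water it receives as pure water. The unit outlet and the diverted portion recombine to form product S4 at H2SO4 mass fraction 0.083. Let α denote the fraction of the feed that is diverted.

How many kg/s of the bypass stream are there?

All 2926×0.053 = 155.08 kg/s of H2SO4 reaches S4, so S4 = 155.08/0.083 = 1868.4 kg/s and vapour = 1057.6 kg/s.
The evaporator receives (1−α)·2926 of feed at 0.947 water and removes 0.441 of that water:
0.441×0.947×(1−α)×2926 = 1057.6
(1−α) = 1057.6/1222 = 0.8655;  α = 0.1345.
Bypass flow = 0.1345×2926 = 393.62 kg/s.

393.6 kg/s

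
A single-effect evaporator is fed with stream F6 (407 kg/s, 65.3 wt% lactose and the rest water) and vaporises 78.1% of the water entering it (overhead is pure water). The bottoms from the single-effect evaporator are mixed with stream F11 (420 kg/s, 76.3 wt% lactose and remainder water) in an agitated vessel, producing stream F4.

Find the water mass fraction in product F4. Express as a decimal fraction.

0.182

Vapour removed = 0.781×0.347×407 = 110.3 kg/s; concentrate = 296.7 kg/s.
water reaching the mixer = 30.929 (from concentrate) + 420×0.237 = 130.47 kg/s.
Product flow = 296.7 + 420 = 716.7 kg/s; water fraction = 0.182.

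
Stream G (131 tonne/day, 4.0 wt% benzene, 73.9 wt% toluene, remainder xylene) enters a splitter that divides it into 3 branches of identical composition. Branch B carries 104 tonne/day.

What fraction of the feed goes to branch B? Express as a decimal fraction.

Fraction to B = 104/131 = 0.7939.

0.794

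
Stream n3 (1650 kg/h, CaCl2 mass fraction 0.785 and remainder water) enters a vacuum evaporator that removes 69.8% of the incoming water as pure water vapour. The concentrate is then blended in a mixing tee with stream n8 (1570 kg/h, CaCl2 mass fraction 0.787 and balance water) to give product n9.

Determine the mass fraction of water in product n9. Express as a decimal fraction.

0.149

Vapour removed = 0.698×0.215×1650 = 247.62 kg/h; concentrate = 1402.4 kg/h.
water reaching the mixer = 107.13 (from concentrate) + 1570×0.213 = 441.54 kg/h.
Product flow = 1402.4 + 1570 = 2972.4 kg/h; water fraction = 0.149.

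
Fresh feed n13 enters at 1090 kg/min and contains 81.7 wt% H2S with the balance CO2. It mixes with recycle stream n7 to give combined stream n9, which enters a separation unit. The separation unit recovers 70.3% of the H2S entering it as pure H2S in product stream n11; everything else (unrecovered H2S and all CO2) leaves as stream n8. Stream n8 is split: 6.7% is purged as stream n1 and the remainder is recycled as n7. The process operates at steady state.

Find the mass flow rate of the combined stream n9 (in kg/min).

4209 kg/min

CO2 enters only via n13 and leaves only via the purge: 1090×0.183 = 0.067×(CO2 in n8), and the separation unit passes all CO2, so CO2 in n9 = CO2 in n8 = 2977.2 kg/min.
H2S in n9: m_A = 1090×0.817 + (1−0.067)·(1−0.703)·m_A, so m_A = 890.53/0.7229 = 1231.9 kg/min.
n9 = 1231.9 + 2977.2 = 4209.1 kg/min.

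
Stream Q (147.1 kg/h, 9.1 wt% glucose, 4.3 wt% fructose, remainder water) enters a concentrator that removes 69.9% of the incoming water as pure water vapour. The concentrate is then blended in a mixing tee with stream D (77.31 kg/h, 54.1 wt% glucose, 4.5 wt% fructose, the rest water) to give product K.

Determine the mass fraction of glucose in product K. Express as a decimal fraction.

Vapour removed = 0.699×0.866×147.1 = 89.045 kg/h; concentrate = 58.055 kg/h.
glucose reaching the mixer = 13.386 (from concentrate) + 77.31×0.541 = 55.211 kg/h.
Product flow = 58.055 + 77.31 = 135.37 kg/h; glucose fraction = 0.408.

0.408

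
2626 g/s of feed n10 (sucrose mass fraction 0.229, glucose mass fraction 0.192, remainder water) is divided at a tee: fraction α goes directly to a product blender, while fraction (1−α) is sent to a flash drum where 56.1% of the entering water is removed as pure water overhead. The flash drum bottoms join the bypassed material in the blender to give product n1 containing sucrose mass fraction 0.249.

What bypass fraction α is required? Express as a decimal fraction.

All 2626×0.229 = 601.35 g/s of sucrose reaches n1, so n1 = 601.35/0.249 = 2415.1 g/s and vapour = 210.92 g/s.
The evaporator receives (1−α)·2626 of feed at 0.579 water and removes 0.561 of that water:
0.561×0.579×(1−α)×2626 = 210.92
(1−α) = 210.92/852.97 = 0.2473;  α = 0.7527.

0.753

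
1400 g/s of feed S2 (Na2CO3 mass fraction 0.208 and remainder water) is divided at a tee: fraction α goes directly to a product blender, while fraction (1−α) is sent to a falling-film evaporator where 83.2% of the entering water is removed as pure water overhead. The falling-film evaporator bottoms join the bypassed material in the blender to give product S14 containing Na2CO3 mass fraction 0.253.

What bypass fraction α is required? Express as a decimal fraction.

0.730

All 1400×0.208 = 291.2 g/s of Na2CO3 reaches S14, so S14 = 291.2/0.253 = 1151 g/s and vapour = 249.01 g/s.
The evaporator receives (1−α)·1400 of feed at 0.792 water and removes 0.832 of that water:
0.832×0.792×(1−α)×1400 = 249.01
(1−α) = 249.01/922.52 = 0.2699;  α = 0.7301.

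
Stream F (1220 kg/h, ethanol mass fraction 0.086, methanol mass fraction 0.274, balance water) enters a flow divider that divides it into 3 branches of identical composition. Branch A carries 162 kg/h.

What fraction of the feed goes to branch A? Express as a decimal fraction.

0.133

Fraction to A = 162/1220 = 0.1328.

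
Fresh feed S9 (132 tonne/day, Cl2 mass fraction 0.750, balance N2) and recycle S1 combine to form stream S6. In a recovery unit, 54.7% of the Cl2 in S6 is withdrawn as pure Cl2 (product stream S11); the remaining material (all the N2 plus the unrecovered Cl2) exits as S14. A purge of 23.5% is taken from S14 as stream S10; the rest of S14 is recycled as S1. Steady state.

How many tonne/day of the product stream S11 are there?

82.87 tonne/day

Cl2 in S6: m_A = 132×0.750 + (1−0.235)·(1−0.547)·m_A, so m_A = 99/0.6535 = 151.5 tonne/day.
Product S11 = 0.547×151.5 = 82.872 tonne/day.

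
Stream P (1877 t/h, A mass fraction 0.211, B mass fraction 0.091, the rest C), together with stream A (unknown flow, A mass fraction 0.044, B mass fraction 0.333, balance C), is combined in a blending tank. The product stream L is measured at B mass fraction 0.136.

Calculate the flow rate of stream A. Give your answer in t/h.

428.8 t/h

Let A be the unknown flow. Total out = 1877 + A.
B balance: 170.81 + 0.333·A = 0.136·(1877 + A)
(0.333 − 0.136)·A = 0.136×1877 − 170.81 = 84.465
A = 84.465 / 0.197 = 428.76 t/h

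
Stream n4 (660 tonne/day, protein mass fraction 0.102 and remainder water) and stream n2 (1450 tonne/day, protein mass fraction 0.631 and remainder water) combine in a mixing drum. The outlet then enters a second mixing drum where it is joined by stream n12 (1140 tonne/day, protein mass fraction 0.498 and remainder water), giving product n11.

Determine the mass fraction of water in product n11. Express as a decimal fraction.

0.523

Overall, product flow = 3250 tonne/day.
water in = 660×0.898 + 1450×0.369 + 1140×0.502 = 1700 tonne/day.
water fraction in n11 = 0.523.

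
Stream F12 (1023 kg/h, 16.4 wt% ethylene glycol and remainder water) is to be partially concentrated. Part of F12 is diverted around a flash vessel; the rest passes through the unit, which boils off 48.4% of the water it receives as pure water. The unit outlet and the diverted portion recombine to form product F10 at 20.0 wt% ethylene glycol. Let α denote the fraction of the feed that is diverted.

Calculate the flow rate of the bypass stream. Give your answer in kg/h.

567.9 kg/h

All 1023×0.164 = 167.77 kg/h of ethylene glycol reaches F10, so F10 = 167.77/0.200 = 838.86 kg/h and vapour = 184.14 kg/h.
The evaporator receives (1−α)·1023 of feed at 0.836 water and removes 0.484 of that water:
0.484×0.836×(1−α)×1023 = 184.14
(1−α) = 184.14/413.93 = 0.4449;  α = 0.5551.
Bypass flow = 0.5551×1023 = 567.91 kg/h.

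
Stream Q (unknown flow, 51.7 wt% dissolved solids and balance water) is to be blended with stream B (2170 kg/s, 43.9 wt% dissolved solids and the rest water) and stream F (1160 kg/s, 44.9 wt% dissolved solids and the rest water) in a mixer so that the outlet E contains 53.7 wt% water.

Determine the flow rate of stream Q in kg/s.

1265 kg/s

Let Q be the unknown flow. Total out = 3330 + Q.
water balance: 1856.5 + 0.483·Q = 0.537·(3330 + Q)
(0.483 − 0.537)·Q = 0.537×3330 − 1856.5 = -68.32
Q = -68.32 / -0.054 = 1265.2 kg/s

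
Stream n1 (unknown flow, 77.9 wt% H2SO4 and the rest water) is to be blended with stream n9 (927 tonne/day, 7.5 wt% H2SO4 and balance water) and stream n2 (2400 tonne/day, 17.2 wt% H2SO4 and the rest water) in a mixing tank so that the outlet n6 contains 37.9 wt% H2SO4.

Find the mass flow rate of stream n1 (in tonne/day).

Let n1 be the unknown flow. Total out = 3327 + n1.
H2SO4 balance: 482.32 + 0.779·n1 = 0.379·(3327 + n1)
(0.779 − 0.379)·n1 = 0.379×3327 − 482.32 = 778.61
n1 = 778.61 / 0.400 = 1946.5 tonne/day

1947 tonne/day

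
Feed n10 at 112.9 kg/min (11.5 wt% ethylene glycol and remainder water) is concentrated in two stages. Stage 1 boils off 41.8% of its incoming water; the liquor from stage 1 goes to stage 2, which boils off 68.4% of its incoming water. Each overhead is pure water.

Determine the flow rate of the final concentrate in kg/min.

31.36 kg/min

water in feed = 112.9×0.885 = 99.916 kg/min.
After stage 1: water left = (1−0.418)×99.916 = 58.151; stream total = 71.135 kg/min.
After stage 2: water left = (1−0.684)×58.151 = 18.376; final concentrate = 31.359 kg/min.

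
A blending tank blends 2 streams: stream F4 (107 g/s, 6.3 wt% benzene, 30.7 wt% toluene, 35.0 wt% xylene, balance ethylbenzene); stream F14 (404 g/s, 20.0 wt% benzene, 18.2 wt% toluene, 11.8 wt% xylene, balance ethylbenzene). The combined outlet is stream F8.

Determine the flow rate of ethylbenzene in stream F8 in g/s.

ethylbenzene out = ethylbenzene in = 107×0.280 + 404×0.500 = 231.96 g/s.

232 g/s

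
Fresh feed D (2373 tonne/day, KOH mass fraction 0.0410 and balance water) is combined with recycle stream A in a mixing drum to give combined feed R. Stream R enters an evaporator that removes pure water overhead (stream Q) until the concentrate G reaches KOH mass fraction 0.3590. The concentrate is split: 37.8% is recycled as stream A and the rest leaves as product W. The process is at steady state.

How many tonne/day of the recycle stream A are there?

Overall KOH balance (none leaves overhead): KOH in fresh feed = KOH in product, i.e. 2373×0.041 = (1−0.378)·G·0.359.
G = 97.293/(0.359×0.622) = 435.71 tonne/day.
Recycle A = 0.378×435.71 = 164.7 tonne/day.

164.7 tonne/day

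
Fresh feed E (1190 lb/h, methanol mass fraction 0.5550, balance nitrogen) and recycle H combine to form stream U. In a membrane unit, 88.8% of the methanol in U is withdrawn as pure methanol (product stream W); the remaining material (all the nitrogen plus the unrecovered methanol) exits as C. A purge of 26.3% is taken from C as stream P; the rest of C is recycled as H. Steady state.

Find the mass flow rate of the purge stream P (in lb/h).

nitrogen enters only via E and leaves only via the purge: 1190×0.445 = 0.263×(nitrogen in C), and the membrane unit passes all nitrogen, so nitrogen in U = nitrogen in C = 2013.5 lb/h.
methanol in U: m_A = 1190×0.555 + (1−0.263)·(1−0.888)·m_A, so m_A = 660.45/0.9175 = 719.87 lb/h.
C = (1−0.888)×719.87 + 2013.5 = 2094.1 lb/h.
Purge P = 0.263×2094.1 = 550.75 lb/h.

550.8 lb/h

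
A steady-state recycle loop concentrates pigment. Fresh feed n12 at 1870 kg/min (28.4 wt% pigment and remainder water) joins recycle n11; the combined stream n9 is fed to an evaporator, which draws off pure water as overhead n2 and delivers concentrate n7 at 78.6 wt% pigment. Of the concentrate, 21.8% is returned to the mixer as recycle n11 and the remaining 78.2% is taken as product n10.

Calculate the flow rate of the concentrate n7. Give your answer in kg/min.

864 kg/min

Overall pigment balance (none leaves overhead): pigment in fresh feed = pigment in product, i.e. 1870×0.284 = (1−0.218)·n7·0.786.
n7 = 531.08/(0.786×0.782) = 864.03 kg/min.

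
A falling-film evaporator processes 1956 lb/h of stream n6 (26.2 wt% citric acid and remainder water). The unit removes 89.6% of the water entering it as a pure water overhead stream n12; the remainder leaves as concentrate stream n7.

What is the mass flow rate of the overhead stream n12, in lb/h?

water entering = 1956×0.738 = 1443.5 lb/h; overhead removed = 0.896×1443.5 = 1293.4 lb/h.

1293 lb/h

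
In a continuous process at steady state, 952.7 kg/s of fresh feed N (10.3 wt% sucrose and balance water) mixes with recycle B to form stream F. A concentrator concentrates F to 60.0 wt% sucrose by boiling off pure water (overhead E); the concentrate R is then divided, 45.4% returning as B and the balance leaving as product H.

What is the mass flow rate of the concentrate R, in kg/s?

Overall sucrose balance (none leaves overhead): sucrose in fresh feed = sucrose in product, i.e. 952.7×0.103 = (1−0.454)·R·0.600.
R = 98.128/(0.600×0.546) = 299.54 kg/s.

299.5 kg/s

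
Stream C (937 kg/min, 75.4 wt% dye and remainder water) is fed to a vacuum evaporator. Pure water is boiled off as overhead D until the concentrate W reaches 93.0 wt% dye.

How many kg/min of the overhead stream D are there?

177.3 kg/min

dye is conserved: 937×0.754 = 706.5 kg/min all reports to the concentrate.
Concentrate = 706.5/(target fraction) = 759.68 kg/min.
Overhead = 937 − 759.68 = 177.32 kg/min.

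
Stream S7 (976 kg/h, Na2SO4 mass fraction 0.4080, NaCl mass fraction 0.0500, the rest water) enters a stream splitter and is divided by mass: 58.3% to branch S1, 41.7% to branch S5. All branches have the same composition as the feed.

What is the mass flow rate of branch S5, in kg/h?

Branch S5 flow = 0.417×976 = 406.99 kg/h.

407 kg/h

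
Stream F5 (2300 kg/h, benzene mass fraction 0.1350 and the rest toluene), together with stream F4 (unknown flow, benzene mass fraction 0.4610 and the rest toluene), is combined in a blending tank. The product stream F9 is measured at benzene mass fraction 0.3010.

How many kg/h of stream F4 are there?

Let F4 be the unknown flow. Total out = 2300 + F4.
benzene balance: 310.5 + 0.461·F4 = 0.301·(2300 + F4)
(0.461 − 0.301)·F4 = 0.301×2300 − 310.5 = 381.8
F4 = 381.8 / 0.160 = 2386.2 kg/h

2386 kg/h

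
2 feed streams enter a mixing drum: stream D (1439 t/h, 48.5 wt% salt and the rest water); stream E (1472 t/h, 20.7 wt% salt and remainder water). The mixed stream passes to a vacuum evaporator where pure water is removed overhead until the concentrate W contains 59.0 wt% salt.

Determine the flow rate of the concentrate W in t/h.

1699 t/h

salt entering = 1439×0.485 + 1472×0.207 = 1002.6 t/h.
All salt reports to W, so W = 1002.6/0.590 = 1699.4 t/h.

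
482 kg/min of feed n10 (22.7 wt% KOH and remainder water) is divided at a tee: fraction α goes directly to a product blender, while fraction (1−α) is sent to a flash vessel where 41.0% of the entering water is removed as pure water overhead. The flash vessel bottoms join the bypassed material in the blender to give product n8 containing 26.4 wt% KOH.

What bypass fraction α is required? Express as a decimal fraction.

0.558

All 482×0.227 = 109.41 kg/min of KOH reaches n8, so n8 = 109.41/0.264 = 414.45 kg/min and vapour = 67.553 kg/min.
The evaporator receives (1−α)·482 of feed at 0.773 water and removes 0.410 of that water:
0.410×0.773×(1−α)×482 = 67.553
(1−α) = 67.553/152.76 = 0.4422;  α = 0.5578.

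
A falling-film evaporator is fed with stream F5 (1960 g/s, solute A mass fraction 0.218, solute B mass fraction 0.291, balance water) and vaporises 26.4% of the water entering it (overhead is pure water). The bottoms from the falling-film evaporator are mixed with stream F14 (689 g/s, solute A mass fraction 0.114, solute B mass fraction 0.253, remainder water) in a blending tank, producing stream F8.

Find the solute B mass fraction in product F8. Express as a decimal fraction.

Vapour removed = 0.264×0.491×1960 = 254.06 g/s; concentrate = 1705.9 g/s.
solute B reaching the mixer = 570.36 (from concentrate) + 689×0.253 = 744.68 g/s.
Product flow = 1705.9 + 689 = 2394.9 g/s; solute B fraction = 0.311.

0.311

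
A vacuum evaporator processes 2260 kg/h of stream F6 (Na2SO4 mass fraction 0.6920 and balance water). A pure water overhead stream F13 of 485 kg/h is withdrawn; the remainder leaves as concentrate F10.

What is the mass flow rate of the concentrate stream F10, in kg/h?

1775 kg/h

Concentrate = 2260 − 485 = 1775 kg/h.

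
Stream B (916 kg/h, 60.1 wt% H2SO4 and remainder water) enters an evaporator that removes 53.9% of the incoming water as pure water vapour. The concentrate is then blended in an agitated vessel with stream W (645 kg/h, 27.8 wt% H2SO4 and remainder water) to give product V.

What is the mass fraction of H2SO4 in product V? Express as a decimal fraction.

Vapour removed = 0.539×0.399×916 = 197 kg/h; concentrate = 719 kg/h.
H2SO4 reaching the mixer = 550.52 (from concentrate) + 645×0.278 = 729.83 kg/h.
Product flow = 719 + 645 = 1364 kg/h; H2SO4 fraction = 0.5351.

0.5351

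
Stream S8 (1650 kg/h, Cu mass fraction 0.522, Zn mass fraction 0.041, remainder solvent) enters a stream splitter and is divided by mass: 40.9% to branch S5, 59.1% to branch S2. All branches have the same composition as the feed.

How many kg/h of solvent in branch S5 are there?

Branch S5 total = 0.409×1650 = 674.85 kg/h.
solvent in S5 = 0.437×674.85 = 294.91 kg/h.

294.9 kg/h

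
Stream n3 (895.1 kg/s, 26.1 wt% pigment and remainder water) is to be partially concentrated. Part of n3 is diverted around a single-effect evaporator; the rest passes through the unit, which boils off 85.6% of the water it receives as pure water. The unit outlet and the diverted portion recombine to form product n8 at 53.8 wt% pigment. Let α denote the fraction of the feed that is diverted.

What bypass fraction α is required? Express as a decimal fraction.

0.186

All 895.1×0.261 = 233.62 kg/s of pigment reaches n8, so n8 = 233.62/0.538 = 434.24 kg/s and vapour = 460.86 kg/s.
The evaporator receives (1−α)·895.1 of feed at 0.739 water and removes 0.856 of that water:
0.856×0.739×(1−α)×895.1 = 460.86
(1−α) = 460.86/566.23 = 0.8139;  α = 0.1861.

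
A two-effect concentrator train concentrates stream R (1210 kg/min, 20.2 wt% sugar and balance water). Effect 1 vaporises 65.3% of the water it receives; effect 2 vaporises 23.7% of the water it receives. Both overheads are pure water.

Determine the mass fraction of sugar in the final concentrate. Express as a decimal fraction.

water in feed = 1210×0.798 = 965.58 kg/min.
After stage 1: water left = (1−0.653)×965.58 = 335.06; stream total = 579.48 kg/min.
After stage 2: water left = (1−0.237)×335.06 = 255.65; final concentrate = 500.07 kg/min.
sugar fraction = 244.42/500.07 = 0.4888.

0.4888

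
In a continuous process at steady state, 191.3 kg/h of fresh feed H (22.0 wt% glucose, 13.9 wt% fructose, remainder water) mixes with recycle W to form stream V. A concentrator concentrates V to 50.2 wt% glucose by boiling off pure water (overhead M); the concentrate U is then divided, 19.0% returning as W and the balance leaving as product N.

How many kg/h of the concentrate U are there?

Overall glucose balance (none leaves overhead): glucose in fresh feed = glucose in product, i.e. 191.3×0.220 = (1−0.190)·U·0.502.
U = 42.086/(0.502×0.810) = 103.5 kg/h.

103.5 kg/h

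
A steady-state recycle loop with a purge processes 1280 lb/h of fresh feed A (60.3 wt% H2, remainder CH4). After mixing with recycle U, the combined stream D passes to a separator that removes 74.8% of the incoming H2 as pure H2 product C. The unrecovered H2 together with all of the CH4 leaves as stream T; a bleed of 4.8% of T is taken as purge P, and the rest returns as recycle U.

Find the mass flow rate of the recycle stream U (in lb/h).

CH4 enters only via A and leaves only via the purge: 1280×0.397 = 0.048×(CH4 in T), and the separator passes all CH4, so CH4 in D = CH4 in T = 10587 lb/h.
H2 in D: m_A = 1280×0.603 + (1−0.048)·(1−0.748)·m_A, so m_A = 771.84/0.7601 = 1015.5 lb/h.
T = (1−0.748)×1015.5 + 10587 = 10843 lb/h.
Recycle U = (1−0.048)×10843 = 10322 lb/h.

10320 lb/h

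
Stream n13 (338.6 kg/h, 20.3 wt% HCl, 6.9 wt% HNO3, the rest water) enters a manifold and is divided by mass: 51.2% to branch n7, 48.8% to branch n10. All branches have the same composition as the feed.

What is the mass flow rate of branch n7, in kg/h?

Branch n7 flow = 0.512×338.6 = 173.36 kg/h.

173.4 kg/h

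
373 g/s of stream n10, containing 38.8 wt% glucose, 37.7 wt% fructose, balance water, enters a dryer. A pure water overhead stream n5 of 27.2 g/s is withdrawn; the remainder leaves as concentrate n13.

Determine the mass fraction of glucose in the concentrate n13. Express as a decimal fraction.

0.419

glucose is not removed: 373×0.388 = 144.72 g/s of glucose enters n13.
Concentrate = 373 − 27.2 = 345.8 g/s.
Mass fraction = 144.72/345.8 = 0.419.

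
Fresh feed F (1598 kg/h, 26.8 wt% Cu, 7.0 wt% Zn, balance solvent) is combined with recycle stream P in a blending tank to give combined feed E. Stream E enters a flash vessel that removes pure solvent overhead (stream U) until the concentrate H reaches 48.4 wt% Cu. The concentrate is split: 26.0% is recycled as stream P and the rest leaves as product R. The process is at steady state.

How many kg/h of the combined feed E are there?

Overall Cu balance (none leaves overhead): Cu in fresh feed = Cu in product, i.e. 1598×0.268 = (1−0.260)·H·0.484.
H = 428.26/(0.484×0.740) = 1195.7 kg/h.
Recycle P = 0.260×1195.7 = 310.89 kg/h.
Combined feed E = 1598 + 310.89 = 1908.9 kg/h.

1909 kg/h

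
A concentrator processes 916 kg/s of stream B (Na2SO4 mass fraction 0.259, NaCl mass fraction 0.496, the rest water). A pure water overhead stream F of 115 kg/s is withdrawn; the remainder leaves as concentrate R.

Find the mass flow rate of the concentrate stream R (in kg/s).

Concentrate = 916 − 115 = 801 kg/s.

801 kg/s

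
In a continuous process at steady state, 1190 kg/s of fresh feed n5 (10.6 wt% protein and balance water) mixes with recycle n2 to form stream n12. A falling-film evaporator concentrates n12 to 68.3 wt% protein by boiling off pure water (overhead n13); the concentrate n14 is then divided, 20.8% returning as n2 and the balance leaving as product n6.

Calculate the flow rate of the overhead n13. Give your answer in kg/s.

1005 kg/s

Overall protein balance (none leaves overhead): protein in fresh feed = protein in product, i.e. 1190×0.106 = (1−0.208)·n14·0.683.
n14 = 126.14/(0.683×0.792) = 233.19 kg/s.
Recycle n2 = 0.208×233.19 = 48.503 kg/s.
Combined feed n12 = 1190 + 48.503 = 1238.5 kg/s.
Overhead n13 = n12 − n14 = 1238.5 − 233.19 = 1005.3 kg/s.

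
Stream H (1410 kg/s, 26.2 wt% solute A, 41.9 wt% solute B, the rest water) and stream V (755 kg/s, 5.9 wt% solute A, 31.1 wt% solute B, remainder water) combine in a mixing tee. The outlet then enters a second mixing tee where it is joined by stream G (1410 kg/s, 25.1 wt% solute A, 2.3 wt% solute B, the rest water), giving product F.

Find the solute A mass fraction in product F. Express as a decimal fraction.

0.215

Overall, product flow = 3575 kg/s.
solute A in = 1410×0.262 + 755×0.059 + 1410×0.251 = 767.88 kg/s.
solute A fraction in F = 0.215.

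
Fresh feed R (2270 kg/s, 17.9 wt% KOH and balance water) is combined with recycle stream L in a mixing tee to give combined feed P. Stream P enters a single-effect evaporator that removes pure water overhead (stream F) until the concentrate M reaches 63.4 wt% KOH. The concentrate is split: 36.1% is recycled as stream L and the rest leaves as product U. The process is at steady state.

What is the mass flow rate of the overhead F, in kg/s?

1629 kg/s

Overall KOH balance (none leaves overhead): KOH in fresh feed = KOH in product, i.e. 2270×0.179 = (1−0.361)·M·0.634.
M = 406.33/(0.634×0.639) = 1003 kg/s.
Recycle L = 0.361×1003 = 362.07 kg/s.
Combined feed P = 2270 + 362.07 = 2632.1 kg/s.
Overhead F = P − M = 2632.1 − 1003 = 1629.1 kg/s.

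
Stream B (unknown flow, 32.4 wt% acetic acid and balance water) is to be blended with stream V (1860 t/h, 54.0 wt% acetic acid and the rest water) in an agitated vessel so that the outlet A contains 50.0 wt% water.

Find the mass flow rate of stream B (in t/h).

Let B be the unknown flow. Total out = 1860 + B.
water balance: 855.6 + 0.676·B = 0.500·(1860 + B)
(0.676 − 0.500)·B = 0.500×1860 − 855.6 = 74.4
B = 74.4 / 0.176 = 422.73 t/h

422.7 t/h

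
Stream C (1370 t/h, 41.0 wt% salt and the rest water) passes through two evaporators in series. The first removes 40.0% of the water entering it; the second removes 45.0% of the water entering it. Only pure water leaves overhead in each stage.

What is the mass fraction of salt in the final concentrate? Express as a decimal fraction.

water in feed = 1370×0.590 = 808.3 t/h.
After stage 1: water left = (1−0.400)×808.3 = 484.98; stream total = 1046.7 t/h.
After stage 2: water left = (1−0.450)×484.98 = 266.74; final concentrate = 828.44 t/h.
salt fraction = 561.7/828.44 = 0.678.

0.678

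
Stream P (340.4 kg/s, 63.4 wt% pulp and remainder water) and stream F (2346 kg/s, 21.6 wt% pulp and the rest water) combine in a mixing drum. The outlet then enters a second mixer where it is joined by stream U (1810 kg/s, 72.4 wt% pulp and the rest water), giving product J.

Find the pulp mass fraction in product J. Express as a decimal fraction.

0.452

Overall, product flow = 4496.4 kg/s.
pulp in = 340.4×0.634 + 2346×0.216 + 1810×0.724 = 2033 kg/s.
pulp fraction in J = 0.452.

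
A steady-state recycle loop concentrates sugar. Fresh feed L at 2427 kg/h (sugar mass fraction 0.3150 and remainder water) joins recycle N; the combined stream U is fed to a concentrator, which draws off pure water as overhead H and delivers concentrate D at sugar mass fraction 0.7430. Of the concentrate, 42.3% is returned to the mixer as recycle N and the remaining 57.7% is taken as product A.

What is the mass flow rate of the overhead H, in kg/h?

1398 kg/h

Overall sugar balance (none leaves overhead): sugar in fresh feed = sugar in product, i.e. 2427×0.315 = (1−0.423)·D·0.743.
D = 764.5/(0.743×0.577) = 1783.3 kg/h.
Recycle N = 0.423×1783.3 = 754.32 kg/h.
Combined feed U = 2427 + 754.32 = 3181.3 kg/h.
Overhead H = U − D = 3181.3 − 1783.3 = 1398.1 kg/h.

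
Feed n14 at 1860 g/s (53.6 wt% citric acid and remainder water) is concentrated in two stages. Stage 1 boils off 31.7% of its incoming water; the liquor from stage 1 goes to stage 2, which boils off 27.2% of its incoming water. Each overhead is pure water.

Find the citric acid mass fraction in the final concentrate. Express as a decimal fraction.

0.699

water in feed = 1860×0.464 = 863.04 g/s.
After stage 1: water left = (1−0.317)×863.04 = 589.46; stream total = 1586.4 g/s.
After stage 2: water left = (1−0.272)×589.46 = 429.12; final concentrate = 1426.1 g/s.
citric acid fraction = 996.96/1426.1 = 0.699.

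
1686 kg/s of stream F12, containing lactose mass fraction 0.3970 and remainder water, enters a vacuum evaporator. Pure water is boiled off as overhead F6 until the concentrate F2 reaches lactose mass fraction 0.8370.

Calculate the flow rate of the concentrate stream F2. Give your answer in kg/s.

799.7 kg/s

lactose is conserved: 1686×0.397 = 669.34 kg/s all reports to the concentrate.
Concentrate = 669.34/(target fraction) = 799.69 kg/s.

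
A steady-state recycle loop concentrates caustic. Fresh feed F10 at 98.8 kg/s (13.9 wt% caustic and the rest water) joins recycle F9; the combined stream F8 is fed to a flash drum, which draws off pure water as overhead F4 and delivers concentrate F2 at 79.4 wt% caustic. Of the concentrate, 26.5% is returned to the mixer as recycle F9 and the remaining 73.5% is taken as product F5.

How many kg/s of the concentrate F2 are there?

Overall caustic balance (none leaves overhead): caustic in fresh feed = caustic in product, i.e. 98.8×0.139 = (1−0.265)·F2·0.794.
F2 = 13.733/(0.794×0.735) = 23.532 kg/s.

23.53 kg/s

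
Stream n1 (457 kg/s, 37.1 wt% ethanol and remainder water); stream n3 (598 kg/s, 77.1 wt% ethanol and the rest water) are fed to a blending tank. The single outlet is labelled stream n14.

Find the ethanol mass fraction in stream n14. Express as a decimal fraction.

Total flow out = 457 + 598 = 1055 kg/s.
ethanol in = 457×0.371 + 598×0.771 = 630.61 kg/s.
ethanol mass fraction in n14 = 630.61/1055 = 0.598.

0.598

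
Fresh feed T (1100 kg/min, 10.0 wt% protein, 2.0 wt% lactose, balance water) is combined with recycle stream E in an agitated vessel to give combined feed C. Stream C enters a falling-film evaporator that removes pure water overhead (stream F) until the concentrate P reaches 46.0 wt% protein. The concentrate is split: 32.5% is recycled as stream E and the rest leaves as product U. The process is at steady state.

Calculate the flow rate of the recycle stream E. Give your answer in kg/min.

Overall protein balance (none leaves overhead): protein in fresh feed = protein in product, i.e. 1100×0.100 = (1−0.325)·P·0.460.
P = 110/(0.460×0.675) = 354.27 kg/min.
Recycle E = 0.325×354.27 = 115.14 kg/min.

115.1 kg/min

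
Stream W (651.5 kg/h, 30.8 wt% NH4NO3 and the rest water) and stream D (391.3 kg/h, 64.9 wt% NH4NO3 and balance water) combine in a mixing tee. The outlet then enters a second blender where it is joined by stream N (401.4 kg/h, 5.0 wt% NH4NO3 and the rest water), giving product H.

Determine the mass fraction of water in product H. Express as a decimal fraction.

Overall, product flow = 1444.2 kg/h.
water in = 651.5×0.692 + 391.3×0.351 + 401.4×0.950 = 969.51 kg/h.
water fraction in H = 0.671.

0.671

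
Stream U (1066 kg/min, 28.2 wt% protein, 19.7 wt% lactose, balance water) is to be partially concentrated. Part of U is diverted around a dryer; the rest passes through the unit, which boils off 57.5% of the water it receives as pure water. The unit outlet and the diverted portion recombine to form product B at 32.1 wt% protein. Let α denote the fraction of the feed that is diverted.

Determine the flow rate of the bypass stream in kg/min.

633.7 kg/min

All 1066×0.282 = 300.61 kg/min of protein reaches B, so B = 300.61/0.321 = 936.49 kg/min and vapour = 129.51 kg/min.
The evaporator receives (1−α)·1066 of feed at 0.521 water and removes 0.575 of that water:
0.575×0.521×(1−α)×1066 = 129.51
(1−α) = 129.51/319.35 = 0.4056;  α = 0.5944.
Bypass flow = 0.5944×1066 = 633.67 kg/min.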